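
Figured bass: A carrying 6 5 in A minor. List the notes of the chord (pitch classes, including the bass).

A, C, E, F

The written figures 6 5 are shorthand for 6/5/3: the 3 is implied.
A third above A in this key is C.
A fifth above A in this key is E.
A sixth above A in this key is F.
Together with the bass A, this spells F major seventh in first inversion.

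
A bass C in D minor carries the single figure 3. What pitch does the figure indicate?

E

Counting 2 letter steps above C lands on E; in D minor, that letter is E.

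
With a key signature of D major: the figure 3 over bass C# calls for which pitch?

Counting 2 letter steps above C# lands on E; in D major, that letter is E.

E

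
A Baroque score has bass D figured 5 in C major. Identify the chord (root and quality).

D minor

The figures 5 indicate a triad in root position.
In root position the bass is the root, so the root is D.
The chord tones are D, F, A, giving D minor.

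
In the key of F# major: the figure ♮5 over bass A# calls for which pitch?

Counting 4 letter steps above A# lands on E; in F# major, that letter is E#.
The ♮5 figure makes it natural, giving E.

E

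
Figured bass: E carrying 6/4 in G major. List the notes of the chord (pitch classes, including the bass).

A fourth above E in this key is A.
A sixth above E in this key is C.
Together with the bass E, this spells A minor in second inversion.

E, A, C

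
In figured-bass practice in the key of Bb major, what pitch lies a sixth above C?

Counting 5 letter steps above C lands on A; in Bb major, that letter is A.

A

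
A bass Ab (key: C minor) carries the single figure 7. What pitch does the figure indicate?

G

Counting 6 letter steps above Ab lands on G; in C minor, that letter is G.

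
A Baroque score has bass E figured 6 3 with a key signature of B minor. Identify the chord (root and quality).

C# diminished

The figures 6 3 indicate a triad in first inversion.
In first inversion the root lies a sixth above the bass: a sixth above E in B minor is C#.
The chord tones are E, G, C#, giving C# diminished.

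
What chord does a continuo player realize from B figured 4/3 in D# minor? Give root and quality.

The figures 4/3 indicate a seventh chord in second inversion.
In second inversion the root lies a fourth above the bass: a fourth above B in D# minor is E#.
The chord tones are B, D#, E#, G#, giving E# half-diminished seventh.

E# half-diminished seventh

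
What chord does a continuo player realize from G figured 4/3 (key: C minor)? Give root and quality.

C minor seventh

The figures 4/3 indicate a seventh chord in second inversion.
In second inversion the root lies a fourth above the bass: a fourth above G in C minor is C.
The chord tones are G, Bb, C, Eb, giving C minor seventh.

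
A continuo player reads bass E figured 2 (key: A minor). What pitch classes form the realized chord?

E, F, A, C

The written figures 2 are shorthand for 6/4/2: the 6/4 are implied.
A second above E in this key is F.
A fourth above E in this key is A.
A sixth above E in this key is C.
Together with the bass E, this spells F major seventh in third inversion.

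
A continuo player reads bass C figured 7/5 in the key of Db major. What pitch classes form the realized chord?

C, Eb, Gb, Bb

The written figures 7/5 are shorthand for 7/5/3: the 3 is implied.
A third above C in this key is Eb.
A fifth above C in this key is Gb.
A seventh above C in this key is Bb.
Together with the bass C, this spells C half-diminished seventh in root position.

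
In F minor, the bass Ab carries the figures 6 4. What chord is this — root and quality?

Db major

The figures 6 4 indicate a triad in second inversion.
In second inversion the root lies a fourth above the bass: a fourth above Ab in F minor is Db.
The chord tones are Ab, Db, F, giving Db major.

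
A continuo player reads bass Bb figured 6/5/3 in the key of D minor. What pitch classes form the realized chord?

Bb, D, F, G

A third above Bb in this key is D.
A fifth above Bb in this key is F.
A sixth above Bb in this key is G.
Together with the bass Bb, this spells G minor seventh in first inversion.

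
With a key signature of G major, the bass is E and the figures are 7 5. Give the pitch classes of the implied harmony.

E, G, B, D

The written figures 7 5 are shorthand for 7/5/3: the 3 is implied.
A third above E in this key is G.
A fifth above E in this key is B.
A seventh above E in this key is D.
Together with the bass E, this spells E minor seventh in root position.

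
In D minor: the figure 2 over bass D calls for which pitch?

Counting 1 letter step above D lands on E; in D minor, that letter is E.

E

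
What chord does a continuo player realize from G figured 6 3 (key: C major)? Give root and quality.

The figures 6 3 indicate a triad in first inversion.
In first inversion the root lies a sixth above the bass: a sixth above G in C major is E.
The chord tones are G, B, E, giving E minor.

E minor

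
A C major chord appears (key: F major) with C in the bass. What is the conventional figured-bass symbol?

no figures

C is the root of C major, so the chord is in root position.
A triad in root position is figured 5/3, conventionally abbreviated (no figures — root-position triad).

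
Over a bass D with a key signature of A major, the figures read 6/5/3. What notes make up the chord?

D, F#, A, B

A third above D in this key is F#.
A fifth above D in this key is A.
A sixth above D in this key is B.
Together with the bass D, this spells B minor seventh in first inversion.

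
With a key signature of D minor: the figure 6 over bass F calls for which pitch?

Counting 5 letter steps above F lands on D; in D minor, that letter is D.

D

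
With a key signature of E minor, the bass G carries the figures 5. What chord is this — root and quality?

The figures 5 indicate a triad in root position.
In root position the bass is the root, so the root is G.
The chord tones are G, B, D, giving G major.

G major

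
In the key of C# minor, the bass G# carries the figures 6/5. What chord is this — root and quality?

The figures 6/5 indicate a seventh chord in first inversion.
In first inversion the root lies a sixth above the bass: a sixth above G# in C# minor is E.
The chord tones are G#, B, D#, E, giving E major seventh.

E major seventh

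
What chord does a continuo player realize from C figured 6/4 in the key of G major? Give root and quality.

F# diminished

The figures 6/4 indicate a triad in second inversion.
In second inversion the root lies a fourth above the bass: a fourth above C in G major is F#.
The chord tones are C, F#, A, giving F# diminished.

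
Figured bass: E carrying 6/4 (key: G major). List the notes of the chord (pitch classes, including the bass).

E, A, C

A fourth above E in this key is A.
A sixth above E in this key is C.
Together with the bass E, this spells A minor in second inversion.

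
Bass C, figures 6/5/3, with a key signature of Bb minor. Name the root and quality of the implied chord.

The figures 6/5/3 indicate a seventh chord in first inversion.
In first inversion the root lies a sixth above the bass: a sixth above C in Bb minor is Ab.
The chord tones are C, Eb, Gb, Ab, giving Ab dominant seventh.

Ab dominant seventh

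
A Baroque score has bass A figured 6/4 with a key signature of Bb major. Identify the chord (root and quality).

D minor

The figures 6/4 indicate a triad in second inversion.
In second inversion the root lies a fourth above the bass: a fourth above A in Bb major is D.
The chord tones are A, D, F, giving D minor.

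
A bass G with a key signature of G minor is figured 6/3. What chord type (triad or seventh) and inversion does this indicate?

Intervals of 6/3 above the bass form a triad; the bass is the third, so this is first inversion.

triad, first inversion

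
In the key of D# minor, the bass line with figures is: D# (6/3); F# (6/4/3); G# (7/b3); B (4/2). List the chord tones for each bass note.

D#, F#, B | F#, A#, B, D# | G#, Bb, D#, F# | B, C#, E#, G#

D# (6/3): D#, F#, B.
F# (6/4/3): F#, A#, B, D#.
G# (7/5/b3): G#, Bb, D#, F#.
B (6/4/2): B, C#, E#, G#.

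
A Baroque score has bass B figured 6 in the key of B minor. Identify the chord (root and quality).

The figures 6 indicate a triad in first inversion.
In first inversion the root lies a sixth above the bass: a sixth above B in B minor is G.
The chord tones are B, D, G, giving G major.

G major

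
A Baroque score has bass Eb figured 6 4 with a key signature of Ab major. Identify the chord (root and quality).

The figures 6 4 indicate a triad in second inversion.
In second inversion the root lies a fourth above the bass: a fourth above Eb in Ab major is Ab.
The chord tones are Eb, Ab, C, giving Ab major.

Ab major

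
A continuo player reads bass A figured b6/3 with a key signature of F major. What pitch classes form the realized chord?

A third above A in this key is C.
A sixth above A in this key is F, lowered to Fb by the flat.

A, C, Fb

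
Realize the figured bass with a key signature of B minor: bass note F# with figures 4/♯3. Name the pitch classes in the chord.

The written figures 4/♯3 are shorthand for 6/4/3: the 6 is implied.
A third above F# in this key is A, raised to A# by the sharp.
A fourth above F# in this key is B.
A sixth above F# in this key is D.
Together with the bass F#, this spells B minor-major seventh in second inversion.

F#, A#, B, D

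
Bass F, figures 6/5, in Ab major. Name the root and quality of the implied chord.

Db major seventh

The figures 6/5 indicate a seventh chord in first inversion.
In first inversion the root lies a sixth above the bass: a sixth above F in Ab major is Db.
The chord tones are F, Ab, C, Db, giving Db major seventh.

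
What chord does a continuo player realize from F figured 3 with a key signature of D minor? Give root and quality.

F major

The figures 3 indicate a triad in root position.
In root position the bass is the root, so the root is F.
The chord tones are F, A, C, giving F major.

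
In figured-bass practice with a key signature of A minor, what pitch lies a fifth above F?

C

Counting 4 letter steps above F lands on C; in A minor, that letter is C.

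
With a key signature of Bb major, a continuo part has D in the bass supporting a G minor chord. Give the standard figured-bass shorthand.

D is the fifth of G minor, so the chord is in second inversion.
A triad in second inversion is figured 6/4, conventionally abbreviated 6/4.

6/4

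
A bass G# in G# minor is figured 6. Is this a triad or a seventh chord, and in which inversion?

triad, first inversion

6 is shorthand for 6/3.
Intervals of 6/3 above the bass form a triad; the bass is the third, so this is first inversion.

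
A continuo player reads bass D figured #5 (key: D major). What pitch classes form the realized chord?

D, F#, A#

The written figures #5 are shorthand for 5/3: the 3 is implied.
A third above D in this key is F#.
A fifth above D in this key is A, raised to A# by the sharp.
Together with the bass D, this spells D augmented in root position.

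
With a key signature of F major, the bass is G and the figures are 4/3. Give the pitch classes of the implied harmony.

G, Bb, C, E

The written figures 4/3 are shorthand for 6/4/3: the 6 is implied.
A third above G in this key is Bb.
A fourth above G in this key is C.
A sixth above G in this key is E.
Together with the bass G, this spells C dominant seventh in second inversion.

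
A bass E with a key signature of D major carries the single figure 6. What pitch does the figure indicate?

C#

Counting 5 letter steps above E lands on C; in D major, that letter is C#.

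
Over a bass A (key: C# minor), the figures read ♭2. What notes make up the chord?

A, Bb, D#, F#

The written figures ♭2 are shorthand for 6/4/2: the 6/4 are implied.
A second above A in this key is B, lowered to Bb by the flat.
A fourth above A in this key is D#.
A sixth above A in this key is F#.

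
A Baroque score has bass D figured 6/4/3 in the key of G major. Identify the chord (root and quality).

G major seventh

The figures 6/4/3 indicate a seventh chord in second inversion.
In second inversion the root lies a fourth above the bass: a fourth above D in G major is G.
The chord tones are D, F#, G, B, giving G major seventh.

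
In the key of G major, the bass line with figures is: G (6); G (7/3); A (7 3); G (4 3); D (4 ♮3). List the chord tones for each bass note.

G, B, E | G, B, D, F# | A, C, E, G | G, B, C, E | D, F, G, B

G (6/3): G, B, E.
G (7/5/3): G, B, D, F#.
A (7/5/3): A, C, E, G.
G (6/4/3): G, B, C, E.
D (6/4/♮3): D, F, G, B.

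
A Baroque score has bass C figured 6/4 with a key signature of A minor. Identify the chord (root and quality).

F major

The figures 6/4 indicate a triad in second inversion.
In second inversion the root lies a fourth above the bass: a fourth above C in A minor is F.
The chord tones are C, F, A, giving F major.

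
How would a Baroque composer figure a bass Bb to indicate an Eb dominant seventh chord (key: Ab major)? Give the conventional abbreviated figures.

4/3

Bb is the fifth of Eb dominant seventh, so the chord is in second inversion.
A seventh chord in second inversion is figured 6/4/3, conventionally abbreviated 4/3.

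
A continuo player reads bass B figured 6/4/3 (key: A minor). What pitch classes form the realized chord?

A third above B in this key is D.
A fourth above B in this key is E.
A sixth above B in this key is G.
Together with the bass B, this spells E minor seventh in second inversion.

B, D, E, G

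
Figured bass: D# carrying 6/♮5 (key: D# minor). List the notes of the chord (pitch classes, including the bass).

D#, F#, A, B

The written figures 6/♮5 are shorthand for 6/5/3: the 3 is implied.
A third above D# in this key is F#.
A fifth above D# in this key is A#, made natural (A) by the ♮ figure.
A sixth above D# in this key is B.
Together with the bass D#, this spells B dominant seventh in first inversion.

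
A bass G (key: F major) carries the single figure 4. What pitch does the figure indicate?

C

Counting 3 letter steps above G lands on C; in F major, that letter is C.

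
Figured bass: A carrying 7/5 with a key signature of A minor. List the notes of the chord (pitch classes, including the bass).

A, C, E, G

The written figures 7/5 are shorthand for 7/5/3: the 3 is implied.
A third above A in this key is C.
A fifth above A in this key is E.
A seventh above A in this key is G.
Together with the bass A, this spells A minor seventh in root position.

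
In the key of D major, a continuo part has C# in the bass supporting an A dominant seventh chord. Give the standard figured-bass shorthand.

C# is the third of A dominant seventh, so the chord is in first inversion.
A seventh chord in first inversion is figured 6/5/3, conventionally abbreviated 6/5.

6/5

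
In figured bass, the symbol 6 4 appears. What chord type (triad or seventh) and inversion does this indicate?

triad, second inversion

Intervals of 6/4 above the bass form a triad; the bass is the fifth, so this is second inversion.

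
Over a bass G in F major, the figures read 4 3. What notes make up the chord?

G, Bb, C, E

The written figures 4 3 are shorthand for 6/4/3: the 6 is implied.
A third above G in this key is Bb.
A fourth above G in this key is C.
A sixth above G in this key is E.
Together with the bass G, this spells C dominant seventh in second inversion.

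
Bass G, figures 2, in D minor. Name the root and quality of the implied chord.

A minor seventh

The figures 2 indicate a seventh chord in third inversion.
In third inversion the root lies a second above the bass: a second above G in D minor is A.
The chord tones are G, A, C, E, giving A minor seventh.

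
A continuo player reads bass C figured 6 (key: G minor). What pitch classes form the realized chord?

The written figures 6 are shorthand for 6/3: the 3 is implied.
A third above C in this key is Eb.
A sixth above C in this key is A.
Together with the bass C, this spells A diminished in first inversion.

C, Eb, A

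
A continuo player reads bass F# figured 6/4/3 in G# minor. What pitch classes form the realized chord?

F#, A#, B, D#

A third above F# in this key is A#.
A fourth above F# in this key is B.
A sixth above F# in this key is D#.
Together with the bass F#, this spells B major seventh in second inversion.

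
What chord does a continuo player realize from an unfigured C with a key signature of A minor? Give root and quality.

An unfigured bass indicates a triad in root position.
In root position the bass is the root, so the root is C.
The chord tones are C, E, G, giving C major.

C major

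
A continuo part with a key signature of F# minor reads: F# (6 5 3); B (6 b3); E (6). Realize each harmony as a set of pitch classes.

F#, A, C#, D | B, Db, G# | E, G#, C#

F# (6/5/3): F#, A, C#, D.
B (6/b3): B, Db, G#.
E (6/3): E, G#, C#.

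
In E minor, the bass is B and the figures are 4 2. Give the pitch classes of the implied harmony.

The written figures 4 2 are shorthand for 6/4/2: the 6 is implied.
A second above B in this key is C.
A fourth above B in this key is E.
A sixth above B in this key is G.
Together with the bass B, this spells C major seventh in third inversion.

B, C, E, G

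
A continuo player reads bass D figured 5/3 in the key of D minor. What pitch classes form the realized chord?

A third above D in this key is F.
A fifth above D in this key is A.
Together with the bass D, this spells D minor in root position.

D, F, A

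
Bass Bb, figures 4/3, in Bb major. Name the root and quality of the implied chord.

Eb major seventh

The figures 4/3 indicate a seventh chord in second inversion.
In second inversion the root lies a fourth above the bass: a fourth above Bb in Bb major is Eb.
The chord tones are Bb, D, Eb, G, giving Eb major seventh.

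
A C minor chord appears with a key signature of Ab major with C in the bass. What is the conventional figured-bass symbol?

no figures

C is the root of C minor, so the chord is in root position.
A triad in root position is figured 5/3, conventionally abbreviated (no figures — root-position triad).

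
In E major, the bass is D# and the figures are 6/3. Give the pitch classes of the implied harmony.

A third above D# in this key is F#.
A sixth above D# in this key is B.
Together with the bass D#, this spells B major in first inversion.

D#, F#, B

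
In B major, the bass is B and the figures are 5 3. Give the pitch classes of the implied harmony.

B, D#, F#

A third above B in this key is D#.
A fifth above B in this key is F#.
Together with the bass B, this spells B major in root position.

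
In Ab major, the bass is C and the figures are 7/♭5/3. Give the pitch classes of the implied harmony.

C, Eb, Gb, Bb

A third above C in this key is Eb.
A fifth above C in this key is G, lowered to Gb by the flat.
A seventh above C in this key is Bb.
Together with the bass C, this spells C half-diminished seventh in root position.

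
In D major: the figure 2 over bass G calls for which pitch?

Counting 1 letter step above G lands on A; in D major, that letter is A.

A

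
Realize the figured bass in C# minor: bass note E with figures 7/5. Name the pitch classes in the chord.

E, G#, B, D#

The written figures 7/5 are shorthand for 7/5/3: the 3 is implied.
A third above E in this key is G#.
A fifth above E in this key is B.
A seventh above E in this key is D#.
Together with the bass E, this spells E major seventh in root position.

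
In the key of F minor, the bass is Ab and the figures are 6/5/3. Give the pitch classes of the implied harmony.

A third above Ab in this key is C.
A fifth above Ab in this key is Eb.
A sixth above Ab in this key is F.
Together with the bass Ab, this spells F minor seventh in first inversion.

Ab, C, Eb, F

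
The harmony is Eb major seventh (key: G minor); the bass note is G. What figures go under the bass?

G is the third of Eb major seventh, so the chord is in first inversion.
A seventh chord in first inversion is figured 6/5/3, conventionally abbreviated 6/5.

6/5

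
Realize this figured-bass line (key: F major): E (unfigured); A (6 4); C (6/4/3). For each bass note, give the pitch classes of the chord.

E, G, Bb | A, D, F | C, E, F, A

E (5/3): E, G, Bb.
A (6/4): A, D, F.
C (6/4/3): C, E, F, A.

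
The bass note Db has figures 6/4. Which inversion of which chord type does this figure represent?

triad, second inversion

Intervals of 6/4 above the bass form a triad; the bass is the fifth, so this is second inversion.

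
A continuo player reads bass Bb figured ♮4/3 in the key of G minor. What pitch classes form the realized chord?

The written figures ♮4/3 are shorthand for 6/4/3: the 6 is implied.
A third above Bb in this key is D.
A fourth above Bb in this key is Eb, made natural (E) by the ♮ figure.
A sixth above Bb in this key is G.
Together with the bass Bb, this spells E half-diminished seventh in second inversion.

Bb, D, E, G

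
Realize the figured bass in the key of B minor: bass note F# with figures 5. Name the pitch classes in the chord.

The written figures 5 are shorthand for 5/3: the 3 is implied.
A third above F# in this key is A.
A fifth above F# in this key is C#.
Together with the bass F#, this spells F# minor in root position.

F#, A, C#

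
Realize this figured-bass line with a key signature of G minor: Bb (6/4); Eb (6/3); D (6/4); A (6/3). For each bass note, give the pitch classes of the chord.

Bb, Eb, G | Eb, G, C | D, G, Bb | A, C, F

Bb (6/4): Bb, Eb, G.
Eb (6/3): Eb, G, C.
D (6/4): D, G, Bb.
A (6/3): A, C, F.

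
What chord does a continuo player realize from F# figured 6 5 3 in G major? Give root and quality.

The figures 6 5 3 indicate a seventh chord in first inversion.
In first inversion the root lies a sixth above the bass: a sixth above F# in G major is D.
The chord tones are F#, A, C, D, giving D dominant seventh.

D dominant seventh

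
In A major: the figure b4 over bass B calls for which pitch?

Counting 3 letter steps above B lands on E; in A major, that letter is E.
The b4 figure lowers it a semitone, giving Eb.

Eb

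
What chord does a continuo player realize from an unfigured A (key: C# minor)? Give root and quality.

An unfigured bass indicates a triad in root position.
In root position the bass is the root, so the root is A.
The chord tones are A, C#, E, giving A major.

A major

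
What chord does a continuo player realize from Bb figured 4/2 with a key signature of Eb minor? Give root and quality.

Cb major seventh

The figures 4/2 indicate a seventh chord in third inversion.
In third inversion the root lies a second above the bass: a second above Bb in Eb minor is Cb.
The chord tones are Bb, Cb, Eb, Gb, giving Cb major seventh.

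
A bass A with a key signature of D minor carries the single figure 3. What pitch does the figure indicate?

Counting 2 letter steps above A lands on C; in D minor, that letter is C.

C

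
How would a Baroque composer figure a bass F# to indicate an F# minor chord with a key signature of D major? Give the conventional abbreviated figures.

no figures

F# is the root of F# minor, so the chord is in root position.
A triad in root position is figured 5/3, conventionally abbreviated (no figures — root-position triad).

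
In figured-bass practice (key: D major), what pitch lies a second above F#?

Counting 1 letter step above F# lands on G; in D major, that letter is G.

G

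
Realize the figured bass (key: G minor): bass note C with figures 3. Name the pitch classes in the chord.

C, Eb, G

The written figures 3 are shorthand for 5/3: the 5 is implied.
A third above C in this key is Eb.
A fifth above C in this key is G.
Together with the bass C, this spells C minor in root position.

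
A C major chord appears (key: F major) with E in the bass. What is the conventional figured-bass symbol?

E is the third of C major, so the chord is in first inversion.
A triad in first inversion is figured 6/3, conventionally abbreviated 6.

6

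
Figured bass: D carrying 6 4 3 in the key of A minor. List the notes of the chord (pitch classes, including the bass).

D, F, G, B

A third above D in this key is F.
A fourth above D in this key is G.
A sixth above D in this key is B.
Together with the bass D, this spells G dominant seventh in second inversion.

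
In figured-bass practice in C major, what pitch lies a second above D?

Counting 1 letter step above D lands on E; in C major, that letter is E.

E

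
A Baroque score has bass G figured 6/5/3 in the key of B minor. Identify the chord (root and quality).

The figures 6/5/3 indicate a seventh chord in first inversion.
In first inversion the root lies a sixth above the bass: a sixth above G in B minor is E.
The chord tones are G, B, D, E, giving E minor seventh.

E minor seventh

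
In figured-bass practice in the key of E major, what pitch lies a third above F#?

A

Counting 2 letter steps above F# lands on A; in E major, that letter is A.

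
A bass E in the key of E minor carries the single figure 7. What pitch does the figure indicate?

Counting 6 letter steps above E lands on D; in E minor, that letter is D.

D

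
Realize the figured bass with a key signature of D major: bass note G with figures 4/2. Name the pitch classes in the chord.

G, A, C#, E

The written figures 4/2 are shorthand for 6/4/2: the 6 is implied.
A second above G in this key is A.
A fourth above G in this key is C#.
A sixth above G in this key is E.
Together with the bass G, this spells A dominant seventh in third inversion.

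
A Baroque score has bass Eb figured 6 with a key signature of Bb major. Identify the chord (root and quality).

The figures 6 indicate a triad in first inversion.
In first inversion the root lies a sixth above the bass: a sixth above Eb in Bb major is C.
The chord tones are Eb, G, C, giving C minor.

C minor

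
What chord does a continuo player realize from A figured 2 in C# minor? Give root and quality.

The figures 2 indicate a seventh chord in third inversion.
In third inversion the root lies a second above the bass: a second above A in C# minor is B.
The chord tones are A, B, D#, F#, giving B dominant seventh.

B dominant seventh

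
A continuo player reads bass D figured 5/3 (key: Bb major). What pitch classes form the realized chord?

D, F, A

A third above D in this key is F.
A fifth above D in this key is A.
Together with the bass D, this spells D minor in root position.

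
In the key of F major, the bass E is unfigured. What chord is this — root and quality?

E diminished

An unfigured bass indicates a triad in root position.
In root position the bass is the root, so the root is E.
The chord tones are E, G, Bb, giving E diminished.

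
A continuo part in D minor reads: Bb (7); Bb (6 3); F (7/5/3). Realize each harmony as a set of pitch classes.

Bb, D, F, A | Bb, D, G | F, A, C, E

Bb (7/5/3): Bb, D, F, A.
Bb (6/3): Bb, D, G.
F (7/5/3): F, A, C, E.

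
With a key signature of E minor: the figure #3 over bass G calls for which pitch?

B#

Counting 2 letter steps above G lands on B; in E minor, that letter is B.
The #3 figure raises it a semitone, giving B#.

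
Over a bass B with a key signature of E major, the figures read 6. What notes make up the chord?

B, D#, G#

The written figures 6 are shorthand for 6/3: the 3 is implied.
A third above B in this key is D#.
A sixth above B in this key is G#.
Together with the bass B, this spells G# minor in first inversion.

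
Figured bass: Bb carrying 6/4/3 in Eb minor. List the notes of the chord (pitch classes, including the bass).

Bb, Db, Eb, Gb

A third above Bb in this key is Db.
A fourth above Bb in this key is Eb.
A sixth above Bb in this key is Gb.
Together with the bass Bb, this spells Eb minor seventh in second inversion.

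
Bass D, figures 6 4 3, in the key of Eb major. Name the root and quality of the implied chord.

G minor seventh

The figures 6 4 3 indicate a seventh chord in second inversion.
In second inversion the root lies a fourth above the bass: a fourth above D in Eb major is G.
The chord tones are D, F, G, Bb, giving G minor seventh.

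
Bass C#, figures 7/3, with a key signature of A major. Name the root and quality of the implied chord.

The figures 7/3 indicate a seventh chord in root position.
In root position the bass is the root, so the root is C#.
The chord tones are C#, E, G#, B, giving C# minor seventh.

C# minor seventh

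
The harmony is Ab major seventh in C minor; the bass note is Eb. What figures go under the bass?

Eb is the fifth of Ab major seventh, so the chord is in second inversion.
A seventh chord in second inversion is figured 6/4/3, conventionally abbreviated 4/3.

4/3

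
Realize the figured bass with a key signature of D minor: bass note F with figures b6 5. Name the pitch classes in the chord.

The written figures b6 5 are shorthand for 6/5/3: the 3 is implied.
A third above F in this key is A.
A fifth above F in this key is C.
A sixth above F in this key is D, lowered to Db by the flat.
Together with the bass F, this spells Db augmented major seventh in first inversion.

F, A, C, Db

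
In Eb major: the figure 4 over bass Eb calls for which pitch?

Counting 3 letter steps above Eb lands on A; in Eb major, that letter is Ab.

Ab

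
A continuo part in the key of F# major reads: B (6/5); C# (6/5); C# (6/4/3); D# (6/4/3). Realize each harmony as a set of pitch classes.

B (6/5/3): B, D#, F#, G#.
C# (6/5/3): C#, E#, G#, A#.
C# (6/4/3): C#, E#, F#, A#.
D# (6/4/3): D#, F#, G#, B.

B, D#, F#, G# | C#, E#, G#, A# | C#, E#, F#, A# | D#, F#, G#, B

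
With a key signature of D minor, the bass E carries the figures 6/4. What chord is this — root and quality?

The figures 6/4 indicate a triad in second inversion.
In second inversion the root lies a fourth above the bass: a fourth above E in D minor is A.
The chord tones are E, A, C, giving A minor.

A minor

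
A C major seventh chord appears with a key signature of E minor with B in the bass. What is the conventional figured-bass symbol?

4/2

B is the seventh of C major seventh, so the chord is in third inversion.
A seventh chord in third inversion is figured 6/4/2, conventionally abbreviated 4/2.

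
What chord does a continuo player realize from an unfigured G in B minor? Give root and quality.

G major

An unfigured bass indicates a triad in root position.
In root position the bass is the root, so the root is G.
The chord tones are G, B, D, giving G major.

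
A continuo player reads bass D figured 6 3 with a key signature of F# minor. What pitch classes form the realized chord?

A third above D in this key is F#.
A sixth above D in this key is B.
Together with the bass D, this spells B minor in first inversion.

D, F#, B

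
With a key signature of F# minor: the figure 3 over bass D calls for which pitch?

F#

Counting 2 letter steps above D lands on F; in F# minor, that letter is F#.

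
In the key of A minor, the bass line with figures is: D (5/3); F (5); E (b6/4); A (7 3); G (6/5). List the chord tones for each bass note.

D, F, A | F, A, C | E, A, Cb | A, C, E, G | G, B, D, E

D (5/3): D, F, A.
F (5/3): F, A, C.
E (b6/4): E, A, Cb.
A (7/5/3): A, C, E, G.
G (6/5/3): G, B, D, E.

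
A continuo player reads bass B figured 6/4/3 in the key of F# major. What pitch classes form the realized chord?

A third above B in this key is D#.
A fourth above B in this key is E#.
A sixth above B in this key is G#.
Together with the bass B, this spells E# half-diminished seventh in second inversion.

B, D#, E#, G#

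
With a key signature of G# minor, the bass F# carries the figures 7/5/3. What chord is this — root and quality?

F# dominant seventh

The figures 7/5/3 indicate a seventh chord in root position.
In root position the bass is the root, so the root is F#.
The chord tones are F#, A#, C#, E, giving F# dominant seventh.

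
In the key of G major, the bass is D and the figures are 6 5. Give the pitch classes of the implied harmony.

The written figures 6 5 are shorthand for 6/5/3: the 3 is implied.
A third above D in this key is F#.
A fifth above D in this key is A.
A sixth above D in this key is B.
Together with the bass D, this spells B minor seventh in first inversion.

D, F#, A, B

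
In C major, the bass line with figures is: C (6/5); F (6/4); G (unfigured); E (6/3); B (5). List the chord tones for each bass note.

C (6/5/3): C, E, G, A.
F (6/4): F, B, D.
G (5/3): G, B, D.
E (6/3): E, G, C.
B (5/3): B, D, F.

C, E, G, A | F, B, D | G, B, D | E, G, C | B, D, F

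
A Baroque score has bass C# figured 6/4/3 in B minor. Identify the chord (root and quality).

F# minor seventh

The figures 6/4/3 indicate a seventh chord in second inversion.
In second inversion the root lies a fourth above the bass: a fourth above C# in B minor is F#.
The chord tones are C#, E, F#, A, giving F# minor seventh.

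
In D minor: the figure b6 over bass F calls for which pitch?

Counting 5 letter steps above F lands on D; in D minor, that letter is D.
The b6 figure lowers it a semitone, giving Db.

Db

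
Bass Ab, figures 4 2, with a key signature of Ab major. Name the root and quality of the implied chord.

The figures 4 2 indicate a seventh chord in third inversion.
In third inversion the root lies a second above the bass: a second above Ab in Ab major is Bb.
The chord tones are Ab, Bb, Db, F, giving Bb minor seventh.

Bb minor seventh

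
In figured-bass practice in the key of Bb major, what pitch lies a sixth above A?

Counting 5 letter steps above A lands on F; in Bb major, that letter is F.

F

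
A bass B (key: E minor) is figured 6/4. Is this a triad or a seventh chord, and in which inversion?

triad, second inversion

Intervals of 6/4 above the bass form a triad; the bass is the fifth, so this is second inversion.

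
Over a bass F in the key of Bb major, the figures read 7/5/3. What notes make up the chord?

A third above F in this key is A.
A fifth above F in this key is C.
A seventh above F in this key is Eb.
Together with the bass F, this spells F dominant seventh in root position.

F, A, C, Eb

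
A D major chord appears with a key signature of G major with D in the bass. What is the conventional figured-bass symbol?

no figures

D is the root of D major, so the chord is in root position.
A triad in root position is figured 5/3, conventionally abbreviated (no figures — root-position triad).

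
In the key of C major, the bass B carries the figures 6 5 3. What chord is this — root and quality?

G dominant seventh

The figures 6 5 3 indicate a seventh chord in first inversion.
In first inversion the root lies a sixth above the bass: a sixth above B in C major is G.
The chord tones are B, D, F, G, giving G dominant seventh.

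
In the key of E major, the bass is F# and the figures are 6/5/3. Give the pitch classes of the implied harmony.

F#, A, C#, D#

A third above F# in this key is A.
A fifth above F# in this key is C#.
A sixth above F# in this key is D#.
Together with the bass F#, this spells D# half-diminished seventh in first inversion.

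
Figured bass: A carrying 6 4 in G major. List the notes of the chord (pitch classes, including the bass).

A fourth above A in this key is D.
A sixth above A in this key is F#.
Together with the bass A, this spells D major in second inversion.

A, D, F#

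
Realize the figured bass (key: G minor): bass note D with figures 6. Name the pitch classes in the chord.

D, F, Bb

The written figures 6 are shorthand for 6/3: the 3 is implied.
A third above D in this key is F.
A sixth above D in this key is Bb.
Together with the bass D, this spells Bb major in first inversion.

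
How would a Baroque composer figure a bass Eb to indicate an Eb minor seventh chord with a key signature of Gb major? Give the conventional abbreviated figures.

7

Eb is the root of Eb minor seventh, so the chord is in root position.
A seventh chord in root position is figured 7/5/3, conventionally abbreviated 7.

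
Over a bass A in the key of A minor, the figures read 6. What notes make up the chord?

The written figures 6 are shorthand for 6/3: the 3 is implied.
A third above A in this key is C.
A sixth above A in this key is F.
Together with the bass A, this spells F major in first inversion.

A, C, F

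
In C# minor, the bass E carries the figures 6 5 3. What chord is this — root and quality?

C# minor seventh

The figures 6 5 3 indicate a seventh chord in first inversion.
In first inversion the root lies a sixth above the bass: a sixth above E in C# minor is C#.
The chord tones are E, G#, B, C#, giving C# minor seventh.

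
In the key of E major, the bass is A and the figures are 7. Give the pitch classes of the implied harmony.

The written figures 7 are shorthand for 7/5/3: the 5/3 are implied.
A third above A in this key is C#.
A fifth above A in this key is E.
A seventh above A in this key is G#.
Together with the bass A, this spells A major seventh in root position.

A, C#, E, G#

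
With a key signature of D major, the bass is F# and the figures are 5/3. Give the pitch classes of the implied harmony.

F#, A, C#

A third above F# in this key is A.
A fifth above F# in this key is C#.
Together with the bass F#, this spells F# minor in root position.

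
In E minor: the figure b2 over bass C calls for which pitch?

Db

Counting 1 letter step above C lands on D; in E minor, that letter is D.
The b2 figure lowers it a semitone, giving Db.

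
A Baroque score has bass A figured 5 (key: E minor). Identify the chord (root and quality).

A minor

The figures 5 indicate a triad in root position.
In root position the bass is the root, so the root is A.
The chord tones are A, C, E, giving A minor.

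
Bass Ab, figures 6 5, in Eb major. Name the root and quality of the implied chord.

The figures 6 5 indicate a seventh chord in first inversion.
In first inversion the root lies a sixth above the bass: a sixth above Ab in Eb major is F.
The chord tones are Ab, C, Eb, F, giving F minor seventh.

F minor seventh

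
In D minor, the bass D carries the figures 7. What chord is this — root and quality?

D minor seventh

The figures 7 indicate a seventh chord in root position.
In root position the bass is the root, so the root is D.
The chord tones are D, F, A, C, giving D minor seventh.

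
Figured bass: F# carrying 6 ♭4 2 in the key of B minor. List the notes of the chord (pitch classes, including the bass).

A second above F# in this key is G.
A fourth above F# in this key is B, lowered to Bb by the flat.
A sixth above F# in this key is D.
Together with the bass F#, this spells G minor-major seventh in third inversion.

F#, G, Bb, D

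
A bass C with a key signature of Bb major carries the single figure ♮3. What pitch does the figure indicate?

Counting 2 letter steps above C lands on E; in Bb major, that letter is Eb.
The ♮3 figure makes it natural, giving E.

E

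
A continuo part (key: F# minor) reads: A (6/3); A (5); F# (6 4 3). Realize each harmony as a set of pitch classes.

A, C#, F# | A, C#, E | F#, A, B, D

A (6/3): A, C#, F#.
A (5/3): A, C#, E.
F# (6/4/3): F#, A, B, D.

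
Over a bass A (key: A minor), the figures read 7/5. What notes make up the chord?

The written figures 7/5 are shorthand for 7/5/3: the 3 is implied.
A third above A in this key is C.
A fifth above A in this key is E.
A seventh above A in this key is G.
Together with the bass A, this spells A minor seventh in root position.

A, C, E, G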